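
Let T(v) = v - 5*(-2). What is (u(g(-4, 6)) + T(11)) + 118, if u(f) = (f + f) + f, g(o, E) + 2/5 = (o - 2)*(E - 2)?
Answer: 329/5 ≈ 65.800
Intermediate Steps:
g(o, E) = -⅖ + (-2 + E)*(-2 + o) (g(o, E) = -⅖ + (o - 2)*(E - 2) = -⅖ + (-2 + o)*(-2 + E) = -⅖ + (-2 + E)*(-2 + o))
u(f) = 3*f (u(f) = 2*f + f = 3*f)
T(v) = 10 + v (T(v) = v + 10 = 10 + v)
(u(g(-4, 6)) + T(11)) + 118 = (3*(18/5 - 2*6 - 2*(-4) + 6*(-4)) + (10 + 11)) + 118 = (3*(18/5 - 12 + 8 - 24) + 21) + 118 = (3*(-122/5) + 21) + 118 = (-366/5 + 21) + 118 = -261/5 + 118 = 329/5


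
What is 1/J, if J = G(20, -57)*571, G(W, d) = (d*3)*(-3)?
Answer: 1/292923 ≈ 3.4139e-6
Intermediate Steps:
G(W, d) = -9*d (G(W, d) = (3*d)*(-3) = -9*d)
J = 292923 (J = -9*(-57)*571 = 513*571 = 292923)
1/J = 1/292923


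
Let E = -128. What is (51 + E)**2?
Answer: 5929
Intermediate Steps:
(51 + E)**2 = (51 - 128)**2 = (-77)**2 = 5929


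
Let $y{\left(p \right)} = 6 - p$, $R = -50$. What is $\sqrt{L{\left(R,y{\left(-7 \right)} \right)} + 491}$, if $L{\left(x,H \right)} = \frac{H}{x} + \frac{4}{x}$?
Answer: $\frac{\sqrt{49066}}{10} \approx 22.151$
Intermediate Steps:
$L{\left(x,H \right)} = \frac{4}{x} + \frac{H}{x}$
$\sqrt{L{\left(R,y{\left(-7 \right)} \right)} + 491} = \sqrt{\frac{4 + \left(6 - -7\right)}{-50} + 491} = \sqrt{- \frac{4 + \left(6 + 7\right)}{50} + 491} = \sqrt{- \frac{4 + 13}{50} + 491} = \sqrt{\left(- \frac{1}{50}\right) 17 + 491} = \sqrt{- \frac{17}{50} + 491} = \sqrt{\frac{24533}{50}} = \frac{\sqrt{49066}}{10}$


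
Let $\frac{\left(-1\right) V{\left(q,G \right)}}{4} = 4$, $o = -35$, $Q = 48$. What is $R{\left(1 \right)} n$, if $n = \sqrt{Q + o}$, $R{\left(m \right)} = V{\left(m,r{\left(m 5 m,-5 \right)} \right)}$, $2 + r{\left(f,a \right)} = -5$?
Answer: $- 16 \sqrt{13} \approx -57.689$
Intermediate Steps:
$r{\left(f,a \right)} = -7$ ($r{\left(f,a \right)} = -2 - 5 = -7$)
$V{\left(q,G \right)} = -16$ ($V{\left(q,G \right)} = \left(-4\right) 4 = -16$)
$R{\left(m \right)} = -16$
$n = \sqrt{13}$ ($n = \sqrt{48 - 35} = \sqrt{13} \approx 3.6056$)
$R{\left(1 \right)} n = - 16 \sqrt{13}$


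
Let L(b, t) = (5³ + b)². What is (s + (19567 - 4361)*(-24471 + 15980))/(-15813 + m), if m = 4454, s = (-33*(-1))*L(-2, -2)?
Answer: 128614889/11359 ≈ 11323.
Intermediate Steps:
L(b, t) = (125 + b)²
s = 499257 (s = (-33*(-1))*(125 - 2)² = 33*123² = 33*15129 = 499257)
(s + (19567 - 4361)*(-24471 + 15980))/(-15813 + m) = (499257 + (19567 - 4361)*(-24471 + 15980))/(-15813 + 4454) = (499257 + 15206*(-8491))/(-11359) = (499257 - 129114146)*(-1/11359) = -128614889*(-1/11359) = 128614889/11359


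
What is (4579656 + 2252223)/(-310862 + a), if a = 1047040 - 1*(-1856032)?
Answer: 2277293/864070 ≈ 2.6355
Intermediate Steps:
a = 2903072 (a = 1047040 + 1856032 = 2903072)
(4579656 + 2252223)/(-310862 + a) = (4579656 + 2252223)/(-310862 + 2903072) = 6831879/2592210 = 6831879*(1/2592210) = 2277293/864070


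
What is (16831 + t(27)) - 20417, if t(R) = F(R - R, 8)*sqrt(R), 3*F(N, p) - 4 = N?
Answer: -3586 + 4*sqrt(3) ≈ -3579.1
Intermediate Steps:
F(N, p) = 4/3 + N/3
t(R) = 4*sqrt(R)/3 (t(R) = (4/3 + (R - R)/3)*sqrt(R) = (4/3 + (1/3)*0)*sqrt(R) = (4/3 + 0)*sqrt(R) = 4*sqrt(R)/3)
(16831 + t(27)) - 20417 = (16831 + 4*sqrt(27)/3) - 20417 = (16831 + 4*(3*sqrt(3))/3) - 20417 = (16831 + 4*sqrt(3)) - 20417 = -3586 + 4*sqrt(3)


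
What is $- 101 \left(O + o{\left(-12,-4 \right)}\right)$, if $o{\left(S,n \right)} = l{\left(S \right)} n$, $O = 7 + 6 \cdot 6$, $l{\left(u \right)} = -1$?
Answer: $-4747$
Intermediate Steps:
$O = 43$ ($O = 7 + 36 = 43$)
$o{\left(S,n \right)} = - n$
$- 101 \left(O + o{\left(-12,-4 \right)}\right) = - 101 \left(43 - -4\right) = - 101 \left(43 + 4\right) = \left(-101\right) 47 = -4747$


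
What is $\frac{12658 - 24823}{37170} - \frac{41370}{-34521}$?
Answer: $\frac{24839443}{28514346} \approx 0.87112$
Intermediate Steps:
$\frac{12658 - 24823}{37170} - \frac{41370}{-34521} = \left(-12165\right) \frac{1}{37170} - - \frac{13790}{11507} = - \frac{811}{2478} + \frac{13790}{11507} = \frac{24839443}{28514346}$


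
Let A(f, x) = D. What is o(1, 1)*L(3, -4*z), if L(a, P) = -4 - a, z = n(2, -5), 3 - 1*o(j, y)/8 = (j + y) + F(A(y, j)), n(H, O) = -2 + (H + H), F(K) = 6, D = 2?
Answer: 280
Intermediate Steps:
A(f, x) = 2
n(H, O) = -2 + 2*H
o(j, y) = -24 - 8*j - 8*y (o(j, y) = 24 - 8*((j + y) + 6) = 24 - 8*(6 + j + y) = 24 + (-48 - 8*j - 8*y) = -24 - 8*j - 8*y)
z = 2 (z = -2 + 2*2 = -2 + 4 = 2)
o(1, 1)*L(3, -4*z) = (-24 - 8*1 - 8*1)*(-4 - 1*3) = (-24 - 8 - 8)*(-4 - 3) = -40*(-7) = 280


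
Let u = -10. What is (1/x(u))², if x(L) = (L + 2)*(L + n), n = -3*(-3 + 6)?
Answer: 1/23104 ≈ 4.3283e-5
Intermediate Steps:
n = -9 (n = -3*3 = -9)
x(L) = (-9 + L)*(2 + L) (x(L) = (L + 2)*(L - 9) = (2 + L)*(-9 + L) = (-9 + L)*(2 + L))
(1/x(u))² = (1/(-18 + (-10)² - 7*(-10)))² = (1/(-18 + 100 + 70))² = (1/152)² = 1/23104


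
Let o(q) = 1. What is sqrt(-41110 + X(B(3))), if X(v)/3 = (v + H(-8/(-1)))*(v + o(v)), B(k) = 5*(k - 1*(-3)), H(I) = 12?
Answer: 2*I*sqrt(9301) ≈ 192.88*I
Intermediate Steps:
B(k) = 15 + 5*k (B(k) = 5*(k + 3) = 5*(3 + k) = 15 + 5*k)
X(v) = 3*(1 + v)*(12 + v) (X(v) = 3*((v + 12)*(v + 1)) = 3*((12 + v)*(1 + v)) = 3*((1 + v)*(12 + v)) = 3*(1 + v)*(12 + v))
sqrt(-41110 + X(B(3))) = sqrt(-41110 + (36 + 3*(15 + 5*3)**2 + 39*(15 + 5*3))) = sqrt(-41110 + (36 + 3*(15 + 15)**2 + 39*(15 + 15))) = sqrt(-41110 + (36 + 3*30**2 + 39*30)) = sqrt(-41110 + (36 + 3*900 + 1170)) = sqrt(-41110 + (36 + 2700 + 1170)) = sqrt(-41110 + 3906) = sqrt(-37204) = 2*I*sqrt(9301)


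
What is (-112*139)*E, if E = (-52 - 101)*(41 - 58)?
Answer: -40492368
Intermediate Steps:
E = 2601 (E = -153*(-17) = 2601)
(-112*139)*E = -112*139*2601 = -15568*2601 = -40492368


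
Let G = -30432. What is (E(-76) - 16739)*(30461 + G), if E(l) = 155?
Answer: -480936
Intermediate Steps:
(E(-76) - 16739)*(30461 + G) = (155 - 16739)*(30461 - 30432) = -16584*29 = -480936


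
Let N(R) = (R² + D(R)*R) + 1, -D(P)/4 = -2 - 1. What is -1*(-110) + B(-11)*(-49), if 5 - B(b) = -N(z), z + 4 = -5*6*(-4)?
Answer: -727736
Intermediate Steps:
D(P) = 12 (D(P) = -4*(-2 - 1) = -4*(-3) = 12)
z = 116 (z = -4 - 5*6*(-4) = -4 - 30*(-4) = -4 + 120 = 116)
N(R) = 1 + R² + 12*R (N(R) = (R² + 12*R) + 1 = 1 + R² + 12*R)
B(b) = 14854 (B(b) = 5 - (-1)*(1 + 116² + 12*116) = 5 - (-1)*(1 + 13456 + 1392) = 5 - (-1)*14849 = 5 - 1*(-14849) = 5 + 14849 = 14854)
-1*(-110) + B(-11)*(-49) = -1*(-110) + 14854*(-49) = 110 - 727846 = -727736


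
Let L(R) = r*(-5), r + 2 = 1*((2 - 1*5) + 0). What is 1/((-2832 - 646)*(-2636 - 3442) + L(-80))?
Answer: 1/21139309 ≈ 4.7305e-8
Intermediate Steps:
r = -5 (r = -2 + 1*((2 - 1*5) + 0) = -2 + 1*((2 - 5) + 0) = -2 + 1*(-3 + 0) = -2 + 1*(-3) = -2 - 3 = -5)
L(R) = 25 (L(R) = -5*(-5) = 25)
1/((-2832 - 646)*(-2636 - 3442) + L(-80)) = 1/((-2832 - 646)*(-2636 - 3442) + 25) = 1/(-3478*(-6078) + 25) = 1/(21139284 + 25) = 1/21139309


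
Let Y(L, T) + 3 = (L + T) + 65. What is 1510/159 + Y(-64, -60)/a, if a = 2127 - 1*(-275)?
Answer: 1808581/190959 ≈ 9.4710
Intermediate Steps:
Y(L, T) = 62 + L + T (Y(L, T) = -3 + ((L + T) + 65) = -3 + (65 + L + T) = 62 + L + T)
a = 2402 (a = 2127 + 275 = 2402)
1510/159 + Y(-64, -60)/a = 1510/159 + (62 - 64 - 60)/2402 = 1510*(1/159) - 62*1/2402 = 1510/159 - 31/1201 = 1808581/190959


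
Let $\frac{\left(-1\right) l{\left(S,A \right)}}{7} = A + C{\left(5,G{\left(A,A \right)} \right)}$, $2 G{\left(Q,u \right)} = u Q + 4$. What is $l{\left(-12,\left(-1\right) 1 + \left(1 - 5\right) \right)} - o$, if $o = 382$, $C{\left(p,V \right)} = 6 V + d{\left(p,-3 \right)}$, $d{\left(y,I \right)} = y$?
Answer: $-991$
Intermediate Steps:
$G{\left(Q,u \right)} = 2 + \frac{Q u}{2}$ ($G{\left(Q,u \right)} = \frac{u Q + 4}{2} = \frac{Q u + 4}{2} = \frac{4 + Q u}{2} = 2 + \frac{Q u}{2}$)
$C{\left(p,V \right)} = p + 6 V$ ($C{\left(p,V \right)} = 6 V + p = p + 6 V$)
$l{\left(S,A \right)} = -119 - 21 A^{2} - 7 A$ ($l{\left(S,A \right)} = - 7 \left(A + \left(5 + 6 \left(2 + \frac{A A}{2}\right)\right)\right) = - 7 \left(A + \left(5 + 6 \left(2 + \frac{A^{2}}{2}\right)\right)\right) = - 7 \left(A + \left(5 + \left(12 + 3 A^{2}\right)\right)\right) = - 7 \left(A + \left(17 + 3 A^{2}\right)\right) = - 7 \left(17 + A + 3 A^{2}\right) = -119 - 21 A^{2} - 7 A$)
$l{\left(-12,\left(-1\right) 1 + \left(1 - 5\right) \right)} - o = \left(-119 - 21 \left(\left(-1\right) 1 + \left(1 - 5\right)\right)^{2} - 7 \left(\left(-1\right) 1 + \left(1 - 5\right)\right)\right) - 382 = \left(-119 - 21 \left(-1 + \left(1 - 5\right)\right)^{2} - 7 \left(-1 + \left(1 - 5\right)\right)\right) - 382 = \left(-119 - 21 \left(-1 - 4\right)^{2} - 7 \left(-1 - 4\right)\right) - 382 = \left(-119 - 21 \left(-5\right)^{2} - -35\right) - 382 = \left(-119 - 525 + 35\right) - 382 = -609 - 382 = -991$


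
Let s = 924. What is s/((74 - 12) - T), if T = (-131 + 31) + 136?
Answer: 462/13 ≈ 35.538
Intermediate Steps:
T = 36 (T = -100 + 136 = 36)
s/((74 - 12) - T) = 924/((74 - 12) - 1*36) = 924/(62 - 36) = 924/26 = 924*(1/26) = 462/13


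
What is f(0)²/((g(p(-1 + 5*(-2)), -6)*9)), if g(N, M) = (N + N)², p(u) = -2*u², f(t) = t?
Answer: 0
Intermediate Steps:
g(N, M) = 4*N² (g(N, M) = (2*N)² = 4*N²)
f(0)²/((g(p(-1 + 5*(-2)), -6)*9)) = 0²/(((4*(-2*(-1 + 5*(-2))²)²)*9)) = 0/(((4*(-2*(-1 - 10)²)²)*9)) = 0/(((4*(-2*(-11)²)²)*9)) = 0/(((4*(-2*121)²)*9)) = 0/(((4*(-242)²)*9)) = 0/(((4*58564)*9)) = 0/((234256*9)) = 0/2108304 = 0*(1/2108304) = 0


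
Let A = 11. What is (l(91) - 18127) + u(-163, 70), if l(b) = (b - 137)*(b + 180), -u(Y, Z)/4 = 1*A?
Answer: -30637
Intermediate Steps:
u(Y, Z) = -44 (u(Y, Z) = -4*11 = -44)
l(b) = (-137 + b)*(180 + b)
(l(91) - 18127) + u(-163, 70) = ((-24660 + 91² + 43*91) - 18127) - 44 = ((-24660 + 8281 + 3913) - 18127) - 44 = (-12466 - 18127) - 44 = -30593 - 44 = -30637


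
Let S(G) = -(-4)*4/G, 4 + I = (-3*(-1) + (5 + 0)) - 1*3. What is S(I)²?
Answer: 256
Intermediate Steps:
I = 1 (I = -4 + ((-3*(-1) + (5 + 0)) - 1*3) = -4 + ((3 + 5) - 3) = -4 + (8 - 3) = -4 + 5 = 1)
S(G) = 16/G (S(G) = -(-16)/G = 16/G)
S(I)² = (16/1)² = (16*1)² = 16² = 256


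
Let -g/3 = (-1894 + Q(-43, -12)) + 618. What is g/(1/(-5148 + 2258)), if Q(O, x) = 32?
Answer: -10785480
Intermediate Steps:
g = 3732 (g = -3*((-1894 + 32) + 618) = -3*(-1862 + 618) = -3*(-1244) = 3732)
g/(1/(-5148 + 2258)) = 3732/(1/(-5148 + 2258)) = 3732/(1/(-2890)) = 3732/(-1/2890) = 3732*(-2890) = -10785480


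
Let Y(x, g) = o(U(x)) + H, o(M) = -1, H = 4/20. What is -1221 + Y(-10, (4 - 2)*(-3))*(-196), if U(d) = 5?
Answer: -5321/5 ≈ -1064.2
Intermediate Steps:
H = ⅕ (H = 4*(1/20) = ⅕ ≈ 0.20000)
Y(x, g) = -⅘ (Y(x, g) = -1 + ⅕ = -⅘)
-1221 + Y(-10, (4 - 2)*(-3))*(-196) = -1221 - ⅘*(-196) = -1221 + 784/5 = -5321/5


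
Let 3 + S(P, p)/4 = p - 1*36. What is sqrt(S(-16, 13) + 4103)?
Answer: sqrt(3999) ≈ 63.238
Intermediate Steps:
S(P, p) = -156 + 4*p (S(P, p) = -12 + 4*(p - 1*36) = -12 + 4*(p - 36) = -12 + 4*(-36 + p) = -12 + (-144 + 4*p) = -156 + 4*p)
sqrt(S(-16, 13) + 4103) = sqrt((-156 + 4*13) + 4103) = sqrt((-156 + 52) + 4103) = sqrt(-104 + 4103) = sqrt(3999)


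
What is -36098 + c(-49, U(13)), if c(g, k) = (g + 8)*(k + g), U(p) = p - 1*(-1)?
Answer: -34663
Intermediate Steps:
U(p) = 1 + p (U(p) = p + 1 = 1 + p)
c(g, k) = (8 + g)*(g + k)
-36098 + c(-49, U(13)) = -36098 + ((-49)² + 8*(-49) + 8*(1 + 13) - 49*(1 + 13)) = -36098 + (2401 - 392 + 8*14 - 49*14) = -36098 + (2401 - 392 + 112 - 686) = -36098 + 1435 = -34663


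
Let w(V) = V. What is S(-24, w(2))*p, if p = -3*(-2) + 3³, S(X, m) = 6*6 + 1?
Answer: 1221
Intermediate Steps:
S(X, m) = 37 (S(X, m) = 36 + 1 = 37)
p = 33 (p = 6 + 27 = 33)
S(-24, w(2))*p = 37*33 = 1221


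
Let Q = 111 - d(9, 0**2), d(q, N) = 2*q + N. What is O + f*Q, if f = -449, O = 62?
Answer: -41695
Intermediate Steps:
d(q, N) = N + 2*q
Q = 93 (Q = 111 - (0**2 + 2*9) = 111 - (0 + 18) = 111 - 1*18 = 111 - 18 = 93)
O + f*Q = 62 - 449*93 = 62 - 41757 = -41695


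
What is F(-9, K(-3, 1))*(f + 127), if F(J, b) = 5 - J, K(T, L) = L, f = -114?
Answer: 182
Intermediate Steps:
F(-9, K(-3, 1))*(f + 127) = (5 - 1*(-9))*(-114 + 127) = (5 + 9)*13 = 14*13 = 182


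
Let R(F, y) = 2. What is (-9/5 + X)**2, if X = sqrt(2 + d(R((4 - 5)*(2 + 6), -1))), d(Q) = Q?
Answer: 1/25 ≈ 0.040000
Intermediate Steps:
X = 2 (X = sqrt(2 + 2) = sqrt(4) = 2)
(-9/5 + X)**2 = (-9/5 + 2)**2 = (1/5)**2 = 1/25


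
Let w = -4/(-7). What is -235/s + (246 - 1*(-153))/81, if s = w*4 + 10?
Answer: -32977/2322 ≈ -14.202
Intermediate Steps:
w = 4/7 (w = -4*(-⅐) = 4/7 ≈ 0.57143)
s = 86/7 (s = (4/7)*4 + 10 = 16/7 + 10 = 86/7 ≈ 12.286)
-235/s + (246 - 1*(-153))/81 = -235/86/7 + (246 - 1*(-153))/81 = -235*7/86 + (246 + 153)*(1/81) = -1645/86 + 399*(1/81) = -1645/86 + 133/27 = -32977/2322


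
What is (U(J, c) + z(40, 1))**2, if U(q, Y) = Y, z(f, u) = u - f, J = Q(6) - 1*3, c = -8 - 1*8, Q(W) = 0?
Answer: 3025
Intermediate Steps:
c = -16 (c = -8 - 8 = -16)
J = -3 (J = 0 - 1*3 = 0 - 3 = -3)
(U(J, c) + z(40, 1))**2 = (-16 + (1 - 1*40))**2 = (-16 + (1 - 40))**2 = (-16 - 39)**2 = (-55)**2 = 3025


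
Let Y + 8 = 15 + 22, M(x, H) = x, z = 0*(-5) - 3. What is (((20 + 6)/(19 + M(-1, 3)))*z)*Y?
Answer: -377/3 ≈ -125.67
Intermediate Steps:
z = -3 (z = 0 - 3 = -3)
Y = 29 (Y = -8 + (15 + 22) = -8 + 37 = 29)
(((20 + 6)/(19 + M(-1, 3)))*z)*Y = (((20 + 6)/(19 - 1))*(-3))*29 = ((26/18)*(-3))*29 = ((26*(1/18))*(-3))*29 = ((13/9)*(-3))*29 = -13/3*29 = -377/3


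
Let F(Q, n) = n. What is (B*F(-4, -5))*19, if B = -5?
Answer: 475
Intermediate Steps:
(B*F(-4, -5))*19 = -5*(-5)*19 = 25*19 = 475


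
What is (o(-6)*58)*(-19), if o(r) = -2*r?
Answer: -13224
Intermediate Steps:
(o(-6)*58)*(-19) = (-2*(-6)*58)*(-19) = (12*58)*(-19) = 696*(-19) = -13224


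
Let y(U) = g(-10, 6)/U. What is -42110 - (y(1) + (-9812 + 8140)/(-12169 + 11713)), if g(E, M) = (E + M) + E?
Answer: -126299/3 ≈ -42100.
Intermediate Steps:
g(E, M) = M + 2*E
y(U) = -14/U (y(U) = (6 + 2*(-10))/U = (6 - 20)/U = -14/U)
-42110 - (y(1) + (-9812 + 8140)/(-12169 + 11713)) = -42110 - (-14/1 + (-9812 + 8140)/(-12169 + 11713)) = -42110 - (-14*1 - 1672/(-456)) = -42110 - (-14 - 1672*(-1/456)) = -42110 - (-14 + 11/3) = -42110 - 1*(-31/3) = -42110 + 31/3 = -126299/3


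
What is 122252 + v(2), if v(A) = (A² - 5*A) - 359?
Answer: 121887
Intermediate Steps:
v(A) = -359 + A² - 5*A
122252 + v(2) = 122252 + (-359 + 2² - 5*2) = 122252 + (-359 + 4 - 10) = 122252 - 365 = 121887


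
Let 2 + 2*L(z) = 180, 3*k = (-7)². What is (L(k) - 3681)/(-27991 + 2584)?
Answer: 3592/25407 ≈ 0.14138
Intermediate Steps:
k = 49/3 (k = (⅓)*(-7)² = (⅓)*49 = 49/3 ≈ 16.333)
L(z) = 89 (L(z) = -1 + (½)*180 = -1 + 90 = 89)
(L(k) - 3681)/(-27991 + 2584) = (89 - 3681)/(-27991 + 2584) = -3592/(-25407) = -3592*(-1/25407) = 3592/25407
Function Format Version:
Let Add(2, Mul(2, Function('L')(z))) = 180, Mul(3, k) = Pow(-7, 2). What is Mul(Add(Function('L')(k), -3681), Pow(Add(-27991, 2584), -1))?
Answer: Rational(3592, 25407) ≈ 0.14138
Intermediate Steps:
k = Rational(49, 3) (k = Mul(Rational(1, 3), Pow(-7, 2)) = Mul(Rational(1, 3), 49) = Rational(49, 3) ≈ 16.333)
Function('L')(z) = 89 (Function('L')(z) = Add(-1, Mul(Rational(1, 2), 180)) = Add(-1, 90) = 89)
Mul(Add(Function('L')(k), -3681), Pow(Add(-27991, 2584), -1)) = Mul(Add(89, -3681), Pow(Add(-27991, 2584), -1)) = Mul(-3592, Pow(-25407, -1)) = Mul(-3592, Rational(-1, 25407)) = Rational(3592, 25407)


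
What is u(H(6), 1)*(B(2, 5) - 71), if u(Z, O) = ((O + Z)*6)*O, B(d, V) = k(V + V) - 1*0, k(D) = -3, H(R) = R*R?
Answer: -16428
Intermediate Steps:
H(R) = R²
B(d, V) = -3 (B(d, V) = -3 - 1*0 = -3 + 0 = -3)
u(Z, O) = O*(6*O + 6*Z) (u(Z, O) = (6*O + 6*Z)*O = O*(6*O + 6*Z))
u(H(6), 1)*(B(2, 5) - 71) = (6*1*(1 + 6²))*(-3 - 71) = (6*1*(1 + 36))*(-74) = (6*1*37)*(-74) = 222*(-74) = -16428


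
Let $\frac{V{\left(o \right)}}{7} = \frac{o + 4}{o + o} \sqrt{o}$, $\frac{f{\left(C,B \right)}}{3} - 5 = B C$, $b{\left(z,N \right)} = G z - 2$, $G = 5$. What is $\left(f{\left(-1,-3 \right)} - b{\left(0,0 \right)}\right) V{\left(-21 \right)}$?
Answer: $\frac{221 i \sqrt{21}}{3} \approx 337.58 i$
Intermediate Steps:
$b{\left(z,N \right)} = -2 + 5 z$ ($b{\left(z,N \right)} = 5 z - 2 = -2 + 5 z$)
$f{\left(C,B \right)} = 15 + 3 B C$
$V{\left(o \right)} = \frac{7 \left(4 + o\right)}{2 \sqrt{o}}$ ($V{\left(o \right)} = 7 \frac{o + 4}{o + o} \sqrt{o} = 7 \frac{4 + o}{2 o} \sqrt{o} = 7 \frac{4 + o}{2 \sqrt{o}} = \frac{7 \left(4 + o\right)}{2 \sqrt{o}}$)
$\left(f{\left(-1,-3 \right)} - b{\left(0,0 \right)}\right) V{\left(-21 \right)} = \left(\left(15 + 3 \left(-3\right) \left(-1\right)\right) - \left(-2 + 5 \cdot 0\right)\right) \frac{7 \left(4 - 21\right)}{2 i \sqrt{21}} = \left(\left(15 + 9\right) - \left(-2 + 0\right)\right) \frac{7}{2} \left(- \frac{i \sqrt{21}}{21}\right) \left(-17\right) = \left(24 - -2\right) \frac{17 i \sqrt{21}}{6} = \left(24 + 2\right) \frac{17 i \sqrt{21}}{6} = 26 \frac{17 i \sqrt{21}}{6} = \frac{221 i \sqrt{21}}{3}$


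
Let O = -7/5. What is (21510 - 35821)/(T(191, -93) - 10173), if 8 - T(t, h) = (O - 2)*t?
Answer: 71555/47578 ≈ 1.5040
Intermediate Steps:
O = -7/5 (O = -7*⅕ = -7/5 ≈ -1.4000)
T(t, h) = 8 + 17*t/5 (T(t, h) = 8 - (-7/5 - 2)*t = 8 - (-17)*t/5 = 8 + 17*t/5)
(21510 - 35821)/(T(191, -93) - 10173) = (21510 - 35821)/((8 + (17/5)*191) - 10173) = -14311/((8 + 3247/5) - 10173) = -14311/(3287/5 - 10173) = -14311/(-47578/5) = -14311*(-5/47578) = 71555/47578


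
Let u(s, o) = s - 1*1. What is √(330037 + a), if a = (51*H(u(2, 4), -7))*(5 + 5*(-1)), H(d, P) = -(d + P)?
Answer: √330037 ≈ 574.49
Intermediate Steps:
u(s, o) = -1 + s (u(s, o) = s - 1 = -1 + s)
H(d, P) = -P - d (H(d, P) = -(P + d) = -P - d)
a = 0 (a = (51*(-1*(-7) - (-1 + 2)))*(5 + 5*(-1)) = (51*(7 - 1*1))*(5 - 5) = (51*(7 - 1))*0 = (51*6)*0 = 306*0 = 0)
√(330037 + a) = √(330037 + 0) = √330037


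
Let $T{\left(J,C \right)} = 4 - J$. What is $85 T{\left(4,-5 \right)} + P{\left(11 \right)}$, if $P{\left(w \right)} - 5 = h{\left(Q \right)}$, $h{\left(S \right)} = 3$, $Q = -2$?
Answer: $8$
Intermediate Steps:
$P{\left(w \right)} = 8$ ($P{\left(w \right)} = 5 + 3 = 8$)
$85 T{\left(4,-5 \right)} + P{\left(11 \right)} = 85 \left(4 - 4\right) + 8 = 85 \cdot 0 + 8 = 0 + 8 = 8$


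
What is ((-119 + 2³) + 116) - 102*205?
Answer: -20905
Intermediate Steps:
((-119 + 2³) + 116) - 102*205 = ((-119 + 8) + 116) - 20910 = (-111 + 116) - 20910 = 5 - 20910 = -20905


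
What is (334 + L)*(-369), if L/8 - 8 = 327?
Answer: -1112166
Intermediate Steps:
L = 2680 (L = 64 + 8*327 = 64 + 2616 = 2680)
(334 + L)*(-369) = (334 + 2680)*(-369) = 3014*(-369) = -1112166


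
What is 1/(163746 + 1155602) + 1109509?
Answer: 1463828480133/1319348 ≈ 1.1095e+6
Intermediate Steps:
1/(163746 + 1155602) + 1109509 = 1/1319348 + 1109509 = 1463828480133/1319348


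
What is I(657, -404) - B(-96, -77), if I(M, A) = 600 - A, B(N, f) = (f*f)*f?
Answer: 457537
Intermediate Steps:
B(N, f) = f³ (B(N, f) = f²*f = f³)
I(657, -404) - B(-96, -77) = (600 - 1*(-404)) - 1*(-77)³ = (600 + 404) - 1*(-456533) = 1004 + 456533 = 457537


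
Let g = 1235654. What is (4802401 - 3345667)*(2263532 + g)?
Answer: 5097383218524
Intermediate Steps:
(4802401 - 3345667)*(2263532 + g) = (4802401 - 3345667)*(2263532 + 1235654) = 1456734*3499186 = 5097383218524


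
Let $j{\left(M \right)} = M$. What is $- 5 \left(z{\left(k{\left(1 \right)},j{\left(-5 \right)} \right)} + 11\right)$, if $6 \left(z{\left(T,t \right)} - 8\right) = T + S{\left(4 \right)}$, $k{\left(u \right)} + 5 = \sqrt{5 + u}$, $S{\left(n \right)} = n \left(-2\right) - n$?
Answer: $- \frac{485}{6} - \frac{5 \sqrt{6}}{6} \approx -82.875$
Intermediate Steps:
$S{\left(n \right)} = - 3 n$ ($S{\left(n \right)} = - 2 n - n = - 3 n$)
$k{\left(u \right)} = -5 + \sqrt{5 + u}$
$z{\left(T,t \right)} = 6 + \frac{T}{6}$ ($z{\left(T,t \right)} = 8 + \frac{T - 12}{6} = 8 + \frac{-12 + T}{6} = 8 + \left(-2 + \frac{T}{6}\right) = 6 + \frac{T}{6}$)
$- 5 \left(z{\left(k{\left(1 \right)},j{\left(-5 \right)} \right)} + 11\right) = - 5 \left(\left(6 + \frac{-5 + \sqrt{5 + 1}}{6}\right) + 11\right) = - 5 \left(\left(6 + \frac{-5 + \sqrt{6}}{6}\right) + 11\right) = - 5 \left(\left(6 - \left(\frac{5}{6} - \frac{\sqrt{6}}{6}\right)\right) + 11\right) = - 5 \left(\left(\frac{31}{6} + \frac{\sqrt{6}}{6}\right) + 11\right) = - 5 \left(\frac{97}{6} + \frac{\sqrt{6}}{6}\right) = - \frac{485}{6} - \frac{5 \sqrt{6}}{6}$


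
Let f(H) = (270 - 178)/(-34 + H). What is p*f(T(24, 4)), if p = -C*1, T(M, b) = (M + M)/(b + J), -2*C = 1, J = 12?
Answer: -46/31 ≈ -1.4839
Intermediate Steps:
C = -½ (C = -½*1 = -½ ≈ -0.50000)
T(M, b) = 2*M/(12 + b) (T(M, b) = (M + M)/(b + 12) = (2*M)/(12 + b) = 2*M/(12 + b))
f(H) = 92/(-34 + H)
p = ½ (p = -1*(-½)*1 = (½)*1 = ½ ≈ 0.50000)
p*f(T(24, 4)) = (92/(-34 + 2*24/(12 + 4)))/2 = (92/(-34 + 2*24/16))/2 = (92/(-34 + 2*24*(1/16)))/2 = (92/(-34 + 3))/2 = (92/(-31))/2 = (92*(-1/31))/2 = (½)*(-92/31) = -46/31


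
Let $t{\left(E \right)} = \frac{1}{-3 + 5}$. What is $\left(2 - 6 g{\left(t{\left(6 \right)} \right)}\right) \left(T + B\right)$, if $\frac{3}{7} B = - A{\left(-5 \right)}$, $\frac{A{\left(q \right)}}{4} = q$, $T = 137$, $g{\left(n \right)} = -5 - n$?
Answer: $\frac{19285}{3} \approx 6428.3$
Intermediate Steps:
$t{\left(E \right)} = \frac{1}{2}$
$A{\left(q \right)} = 4 q$
$B = \frac{140}{3}$ ($B = \frac{7 \left(- 4 \left(-5\right)\right)}{3} = \frac{7 \left(\left(-1\right) \left(-20\right)\right)}{3} = \frac{7}{3} \cdot 20 = \frac{140}{3} \approx 46.667$)
$\left(2 - 6 g{\left(t{\left(6 \right)} \right)}\right) \left(T + B\right) = \left(2 - 6 \left(-5 - \frac{1}{2}\right)\right) \left(137 + \frac{140}{3}\right) = \left(2 - 6 \left(-5 - \frac{1}{2}\right)\right) \frac{551}{3} = \left(2 - 6 \left(- \frac{11}{2}\right)\right) \frac{551}{3} = \left(2 - -33\right) \frac{551}{3} = \left(2 + 33\right) \frac{551}{3} = 35 \cdot \frac{551}{3} = \frac{19285}{3}$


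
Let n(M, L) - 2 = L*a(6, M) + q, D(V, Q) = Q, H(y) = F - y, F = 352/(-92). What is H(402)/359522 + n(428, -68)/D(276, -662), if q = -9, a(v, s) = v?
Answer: 1712729191/2737040986 ≈ 0.62576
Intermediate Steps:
F = -88/23 (F = 352*(-1/92) = -88/23 ≈ -3.8261)
H(y) = -88/23 - y
n(M, L) = -7 + 6*L (n(M, L) = 2 + (L*6 - 9) = 2 + (6*L - 9) = 2 + (-9 + 6*L) = -7 + 6*L)
H(402)/359522 + n(428, -68)/D(276, -662) = (-88/23 - 1*402)/359522 + (-7 + 6*(-68))/(-662) = (-88/23 - 402)*(1/359522) + (-7 - 408)*(-1/662) = -9334/23*1/359522 - 415*(-1/662) = -4667/4134503 + 415/662 = 1712729191/2737040986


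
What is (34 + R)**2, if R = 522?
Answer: 309136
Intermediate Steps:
(34 + R)**2 = (34 + 522)**2 = 556**2 = 309136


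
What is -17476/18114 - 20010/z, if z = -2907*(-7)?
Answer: -39893348/20477877 ≈ -1.9481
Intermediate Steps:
z = 20349
-17476/18114 - 20010/z = -17476/18114 - 20010/20349 = -17476*1/18114 - 20010*1/20349 = -8738/9057 - 6670/6783 = -39893348/20477877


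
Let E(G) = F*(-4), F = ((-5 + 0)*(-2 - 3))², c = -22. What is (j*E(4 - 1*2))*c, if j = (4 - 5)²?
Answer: 55000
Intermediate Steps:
F = 625 (F = (-5*(-5))² = 25² = 625)
j = 1 (j = (-1)² = 1)
E(G) = -2500 (E(G) = 625*(-4) = -2500)
(j*E(4 - 1*2))*c = (1*(-2500))*(-22) = -2500*(-22) = 55000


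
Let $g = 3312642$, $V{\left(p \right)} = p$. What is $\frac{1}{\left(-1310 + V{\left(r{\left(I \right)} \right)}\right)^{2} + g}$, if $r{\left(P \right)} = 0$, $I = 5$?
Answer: $\frac{1}{5028742} \approx 1.9886 \cdot 10^{-7}$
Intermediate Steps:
$\frac{1}{\left(-1310 + V{\left(r{\left(I \right)} \right)}\right)^{2} + g} = \frac{1}{\left(-1310 + 0\right)^{2} + 3312642} = \frac{1}{\left(-1310\right)^{2} + 3312642} = \frac{1}{1716100 + 3312642} = \frac{1}{5028742}$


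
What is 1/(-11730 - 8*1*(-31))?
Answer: -1/11482 ≈ -8.7093e-5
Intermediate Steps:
1/(-11730 - 8*1*(-31)) = 1/(-11730 - 8*(-31)) = 1/(-11730 + 248) = 1/(-11482) = -1/11482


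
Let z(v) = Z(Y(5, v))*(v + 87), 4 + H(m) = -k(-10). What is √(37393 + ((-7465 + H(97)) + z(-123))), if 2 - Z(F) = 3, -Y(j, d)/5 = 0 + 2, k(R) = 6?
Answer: √29954 ≈ 173.07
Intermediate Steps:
Y(j, d) = -10 (Y(j, d) = -5*(0 + 2) = -5*2 = -10)
H(m) = -10 (H(m) = -4 - 1*6 = -4 - 6 = -10)
Z(F) = -1 (Z(F) = 2 - 1*3 = 2 - 3 = -1)
z(v) = -87 - v (z(v) = -(v + 87) = -(87 + v) = -87 - v)
√(37393 + ((-7465 + H(97)) + z(-123))) = √(37393 + ((-7465 - 10) + (-87 - 1*(-123)))) = √(37393 + (-7475 + (-87 + 123))) = √(37393 + (-7475 + 36)) = √(37393 - 7439) = √29954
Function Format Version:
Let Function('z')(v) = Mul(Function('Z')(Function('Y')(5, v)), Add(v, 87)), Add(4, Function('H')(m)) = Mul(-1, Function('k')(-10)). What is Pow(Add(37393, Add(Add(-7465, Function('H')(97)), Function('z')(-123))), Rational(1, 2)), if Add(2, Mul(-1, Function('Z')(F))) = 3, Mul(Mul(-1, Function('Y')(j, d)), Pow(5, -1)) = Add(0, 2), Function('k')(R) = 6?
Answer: Pow(29954, Rational(1, 2)) ≈ 173.07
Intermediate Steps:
Function('Y')(j, d) = -10 (Function('Y')(j, d) = Mul(-5, Add(0, 2)) = Mul(-5, 2) = -10)
Function('H')(m) = -10 (Function('H')(m) = Add(-4, Mul(-1, 6)) = Add(-4, -6) = -10)
Function('Z')(F) = -1 (Function('Z')(F) = Add(2, Mul(-1, 3)) = Add(2, -3) = -1)
Function('z')(v) = Add(-87, Mul(-1, v)) (Function('z')(v) = Mul(-1, Add(v, 87)) = Mul(-1, Add(87, v)) = Add(-87, Mul(-1, v)))
Pow(Add(37393, Add(Add(-7465, Function('H')(97)), Function('z')(-123))), Rational(1, 2)) = Pow(Add(37393, Add(Add(-7465, -10), Add(-87, Mul(-1, -123)))), Rational(1, 2)) = Pow(Add(37393, Add(-7475, Add(-87, 123))), Rational(1, 2)) = Pow(Add(37393, Add(-7475, 36)), Rational(1, 2)) = Pow(Add(37393, -7439), Rational(1, 2)) = Pow(29954, Rational(1, 2))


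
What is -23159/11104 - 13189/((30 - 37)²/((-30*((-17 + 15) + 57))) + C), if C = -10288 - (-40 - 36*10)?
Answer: -136201269191/181164524896 ≈ -0.75181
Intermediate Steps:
C = -9888 (C = -10288 - (-40 - 360) = -10288 - 1*(-400) = -10288 + 400 = -9888)
-23159/11104 - 13189/((30 - 37)²/((-30*((-17 + 15) + 57))) + C) = -23159/11104 - 13189/((30 - 37)²/((-30*((-17 + 15) + 57))) - 9888) = -23159*1/11104 - 13189/((-7)²/((-30*(-2 + 57))) - 9888) = -23159/11104 - 13189/(49/((-30*55)) - 9888) = -23159/11104 - 13189/(49/(-1650) - 9888) = -23159/11104 - 13189/(49*(-1/1650) - 9888) = -23159/11104 - 13189/(-49/1650 - 9888) = -23159/11104 - 13189/(-16315249/1650) = -23159/11104 - 13189*(-1650/16315249) = -23159/11104 + 21761850/16315249 = -136201269191/181164524896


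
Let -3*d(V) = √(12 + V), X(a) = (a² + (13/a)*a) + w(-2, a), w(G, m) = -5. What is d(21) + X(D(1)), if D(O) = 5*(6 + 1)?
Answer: 1233 - √33/3 ≈ 1231.1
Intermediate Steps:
D(O) = 35 (D(O) = 5*7 = 35)
X(a) = 8 + a² (X(a) = (a² + (13/a)*a) - 5 = (a² + 13) - 5 = (13 + a²) - 5 = 8 + a²)
d(V) = -√(12 + V)/3
d(21) + X(D(1)) = -√(12 + 21)/3 + (8 + 35²) = -√33/3 + (8 + 1225) = -√33/3 + 1233 = 1233 - √33/3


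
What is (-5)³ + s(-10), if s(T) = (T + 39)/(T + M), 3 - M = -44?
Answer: -4596/37 ≈ -124.22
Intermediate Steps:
M = 47 (M = 3 - 1*(-44) = 3 + 44 = 47)
s(T) = (39 + T)/(47 + T) (s(T) = (T + 39)/(T + 47) = (39 + T)/(47 + T))
(-5)³ + s(-10) = (-5)³ + (39 - 10)/(47 - 10) = -125 + 29/37 = -4596/37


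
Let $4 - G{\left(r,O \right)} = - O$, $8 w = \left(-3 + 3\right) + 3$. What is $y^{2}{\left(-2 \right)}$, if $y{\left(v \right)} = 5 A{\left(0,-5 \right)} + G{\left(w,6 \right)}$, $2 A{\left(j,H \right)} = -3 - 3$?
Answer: $25$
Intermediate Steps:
$A{\left(j,H \right)} = -3$ ($A{\left(j,H \right)} = \frac{-3 - 3}{2} = \frac{1}{2} \left(-6\right) = -3$)
$w = \frac{3}{8}$ ($w = \frac{\left(-3 + 3\right) + 3}{8} = \frac{0 + 3}{8} = \frac{1}{8} \cdot 3 = \frac{3}{8} \approx 0.375$)
$G{\left(r,O \right)} = 4 + O$ ($G{\left(r,O \right)} = 4 - - O = 4 + O$)
$y{\left(v \right)} = -5$ ($y{\left(v \right)} = 5 \left(-3\right) + \left(4 + 6\right) = -15 + 10 = -5$)
$y^{2}{\left(-2 \right)} = \left(-5\right)^{2} = 25$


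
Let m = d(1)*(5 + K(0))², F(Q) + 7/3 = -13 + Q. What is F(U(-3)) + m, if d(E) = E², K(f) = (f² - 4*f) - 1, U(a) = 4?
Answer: 14/3 ≈ 4.6667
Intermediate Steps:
F(Q) = -46/3 + Q (F(Q) = -7/3 + (-13 + Q) = -46/3 + Q)
K(f) = -1 + f² - 4*f
m = 16 (m = 1²*(5 + (-1 + 0² - 4*0))² = 1*(5 + (-1 + 0 + 0))² = 1*(5 - 1)² = 1*4² = 1*16 = 16)
F(U(-3)) + m = (-46/3 + 4) + 16 = -34/3 + 16 = 14/3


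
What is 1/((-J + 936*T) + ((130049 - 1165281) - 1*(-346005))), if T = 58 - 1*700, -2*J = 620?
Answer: -1/1289829 ≈ -7.7530e-7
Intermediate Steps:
J = -310 (J = -½*620 = -310)
T = -642 (T = 58 - 700 = -642)
1/((-J + 936*T) + ((130049 - 1165281) - 1*(-346005))) = 1/((-1*(-310) + 936*(-642)) + ((130049 - 1165281) - 1*(-346005))) = 1/((310 - 600912) + (-1035232 + 346005)) = 1/(-600602 - 689227) = 1/(-1289829) = -1/1289829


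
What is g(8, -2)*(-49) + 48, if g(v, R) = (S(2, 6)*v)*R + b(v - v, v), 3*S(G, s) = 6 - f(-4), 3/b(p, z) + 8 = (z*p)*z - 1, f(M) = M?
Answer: 8033/3 ≈ 2677.7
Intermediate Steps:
b(p, z) = 3/(-9 + p*z**2) (b(p, z) = 3/(-8 + ((z*p)*z - 1)) = 3/(-8 + ((p*z)*z - 1)) = 3/(-8 + (p*z**2 - 1)) = 3/(-8 + (-1 + p*z**2)) = 3/(-9 + p*z**2))
S(G, s) = 10/3 (S(G, s) = (6 - 1*(-4))/3 = (6 + 4)/3 = (1/3)*10 = 10/3)
g(v, R) = -1/3 + 10*R*v/3 (g(v, R) = (10*v/3)*R + 3/(-9 + (v - v)*v**2) = 10*R*v/3 + 3/(-9 + 0*v**2) = 10*R*v/3 + 3/(-9 + 0) = 10*R*v/3 + 3/(-9) = 10*R*v/3 + 3*(-1/9) = 10*R*v/3 - 1/3 = -1/3 + 10*R*v/3)
g(8, -2)*(-49) + 48 = (-1/3 + (10/3)*(-2)*8)*(-49) + 48 = (-1/3 - 160/3)*(-49) + 48 = -161/3*(-49) + 48 = 7889/3 + 48 = 8033/3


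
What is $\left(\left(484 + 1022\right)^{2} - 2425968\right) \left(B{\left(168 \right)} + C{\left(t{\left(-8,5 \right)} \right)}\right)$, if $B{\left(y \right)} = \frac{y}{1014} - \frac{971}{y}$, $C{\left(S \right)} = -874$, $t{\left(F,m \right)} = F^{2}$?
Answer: $\frac{328682853483}{2366} \approx 1.3892 \cdot 10^{8}$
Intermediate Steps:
$B{\left(y \right)} = - \frac{971}{y} + \frac{y}{1014}$ ($B{\left(y \right)} = y \frac{1}{1014} - \frac{971}{y} = \frac{y}{1014} - \frac{971}{y} = - \frac{971}{y} + \frac{y}{1014}$)
$\left(\left(484 + 1022\right)^{2} - 2425968\right) \left(B{\left(168 \right)} + C{\left(t{\left(-8,5 \right)} \right)}\right) = \left(\left(484 + 1022\right)^{2} - 2425968\right) \left(\left(- \frac{971}{168} + \frac{1}{1014} \cdot 168\right) - 874\right) = \left(1506^{2} - 2425968\right) \left(\left(\left(-971\right) \frac{1}{168} + \frac{28}{169}\right) - 874\right) = \left(2268036 - 2425968\right) \left(\left(- \frac{971}{168} + \frac{28}{169}\right) - 874\right) = - 157932 \left(- \frac{159395}{28392} - 874\right) = \left(-157932\right) \left(- \frac{24974003}{28392}\right) = \frac{328682853483}{2366}$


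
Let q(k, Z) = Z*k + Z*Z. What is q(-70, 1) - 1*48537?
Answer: -48606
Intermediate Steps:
q(k, Z) = Z² + Z*k (q(k, Z) = Z*k + Z² = Z² + Z*k)
q(-70, 1) - 1*48537 = 1*(1 - 70) - 1*48537 = 1*(-69) - 48537 = -69 - 48537 = -48606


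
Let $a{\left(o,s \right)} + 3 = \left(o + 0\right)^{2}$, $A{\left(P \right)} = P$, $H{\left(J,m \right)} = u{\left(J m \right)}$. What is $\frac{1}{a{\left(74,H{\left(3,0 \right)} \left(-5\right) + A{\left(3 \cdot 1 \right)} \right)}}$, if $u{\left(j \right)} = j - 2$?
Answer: $\frac{1}{5473} \approx 0.00018272$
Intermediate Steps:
$u{\left(j \right)} = -2 + j$
$H{\left(J,m \right)} = -2 + J m$
$a{\left(o,s \right)} = -3 + o^{2}$ ($a{\left(o,s \right)} = -3 + \left(o + 0\right)^{2} = -3 + o^{2}$)
$\frac{1}{a{\left(74,H{\left(3,0 \right)} \left(-5\right) + A{\left(3 \cdot 1 \right)} \right)}} = \frac{1}{-3 + 74^{2}} = \frac{1}{-3 + 5476} = \frac{1}{5473}$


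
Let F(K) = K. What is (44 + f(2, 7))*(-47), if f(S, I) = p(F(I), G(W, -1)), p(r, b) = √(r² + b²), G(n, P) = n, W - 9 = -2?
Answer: -2068 - 329*√2 ≈ -2533.3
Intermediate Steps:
W = 7 (W = 9 - 2 = 7)
p(r, b) = √(b² + r²)
f(S, I) = √(49 + I²) (f(S, I) = √(7² + I²) = √(49 + I²))
(44 + f(2, 7))*(-47) = (44 + √(49 + 7²))*(-47) = (44 + √(49 + 49))*(-47) = (44 + √98)*(-47) = (44 + 7*√2)*(-47) = -2068 - 329*√2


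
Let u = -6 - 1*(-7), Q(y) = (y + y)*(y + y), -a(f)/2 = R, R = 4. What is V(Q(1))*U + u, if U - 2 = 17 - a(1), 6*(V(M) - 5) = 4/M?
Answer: 281/2 ≈ 140.50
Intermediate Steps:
a(f) = -8 (a(f) = -2*4 = -8)
Q(y) = 4*y² (Q(y) = (2*y)*(2*y) = 4*y²)
V(M) = 5 + 2/(3*M) (V(M) = 5 + (4/M)/6 = 5 + 2/(3*M))
U = 27 (U = 2 + (17 - 1*(-8)) = 2 + (17 + 8) = 2 + 25 = 27)
u = 1 (u = -6 + 7 = 1)
V(Q(1))*U + u = (5 + 2/(3*((4*1²))))*27 + 1 = (5 + 2/(3*((4*1))))*27 + 1 = (5 + (⅔)/4)*27 + 1 = (5 + (⅔)*(¼))*27 + 1 = (5 + ⅙)*27 + 1 = (31/6)*27 + 1 = 279/2 + 1 = 281/2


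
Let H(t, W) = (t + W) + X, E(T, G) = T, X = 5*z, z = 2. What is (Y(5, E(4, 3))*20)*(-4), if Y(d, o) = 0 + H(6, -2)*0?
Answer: 0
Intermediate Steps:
X = 10 (X = 5*2 = 10)
H(t, W) = 10 + W + t (H(t, W) = (t + W) + 10 = (W + t) + 10 = 10 + W + t)
Y(d, o) = 0 (Y(d, o) = 0 + (10 - 2 + 6)*0 = 0 + 14*0 = 0 + 0 = 0)
(Y(5, E(4, 3))*20)*(-4) = (0*20)*(-4) = 0*(-4) = 0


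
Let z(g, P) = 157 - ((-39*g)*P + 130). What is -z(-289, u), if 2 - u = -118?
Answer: 1352493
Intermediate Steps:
u = 120 (u = 2 - 1*(-118) = 2 + 118 = 120)
z(g, P) = 27 + 39*P*g (z(g, P) = 157 - (-39*P*g + 130) = 157 - (130 - 39*P*g) = 157 + (-130 + 39*P*g) = 27 + 39*P*g)
-z(-289, u) = -(27 + 39*120*(-289)) = -(27 - 1352520) = -1*(-1352493) = 1352493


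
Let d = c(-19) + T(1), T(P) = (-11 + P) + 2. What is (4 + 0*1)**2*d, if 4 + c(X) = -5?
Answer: -272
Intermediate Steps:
c(X) = -9 (c(X) = -4 - 5 = -9)
T(P) = -9 + P
d = -17 (d = -9 + (-9 + 1) = -9 - 8 = -17)
(4 + 0*1)**2*d = (4 + 0*1)**2*(-17) = (4 + 0)**2*(-17) = 4**2*(-17) = 16*(-17) = -272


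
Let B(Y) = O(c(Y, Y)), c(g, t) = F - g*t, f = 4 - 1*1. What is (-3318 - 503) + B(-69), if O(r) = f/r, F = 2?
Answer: -18184142/4759 ≈ -3821.0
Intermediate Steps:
f = 3 (f = 4 - 1 = 3)
c(g, t) = 2 - g*t
O(r) = 3/r
B(Y) = 3/(2 - Y**2) (B(Y) = 3/(2 - Y*Y) = 3/(2 - Y**2))
(-3318 - 503) + B(-69) = (-3318 - 503) - 3/(-2 + (-69)**2) = -3821 - 3/(-2 + 4761) = -3821 - 3/4759 = -18184142/4759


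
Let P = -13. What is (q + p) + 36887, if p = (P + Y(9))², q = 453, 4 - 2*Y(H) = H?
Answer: 150321/4 ≈ 37580.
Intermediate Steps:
Y(H) = 2 - H/2
p = 961/4 (p = (-13 + (2 - ½*9))² = (-13 + (2 - 9/2))² = (-13 - 5/2)² = (-31/2)² = 961/4 ≈ 240.25)
(q + p) + 36887 = (453 + 961/4) + 36887 = 2773/4 + 36887 = 150321/4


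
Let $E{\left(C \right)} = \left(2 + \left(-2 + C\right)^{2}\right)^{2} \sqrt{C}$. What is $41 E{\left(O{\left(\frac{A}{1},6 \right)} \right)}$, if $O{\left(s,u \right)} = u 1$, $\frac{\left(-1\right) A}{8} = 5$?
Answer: $13284 \sqrt{6} \approx 32539.0$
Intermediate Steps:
$A = -40$ ($A = \left(-8\right) 5 = -40$)
$O{\left(s,u \right)} = u$
$E{\left(C \right)} = \sqrt{C} \left(2 + \left(-2 + C\right)^{2}\right)^{2}$
$41 E{\left(O{\left(\frac{A}{1},6 \right)} \right)} = 41 \sqrt{6} \left(2 + \left(-2 + 6\right)^{2}\right)^{2} = 41 \sqrt{6} \left(2 + 4^{2}\right)^{2} = 41 \sqrt{6} \left(2 + 16\right)^{2} = 41 \sqrt{6} \cdot 18^{2} = 41 \sqrt{6} \cdot 324 = 41 \cdot 324 \sqrt{6} = 13284 \sqrt{6}$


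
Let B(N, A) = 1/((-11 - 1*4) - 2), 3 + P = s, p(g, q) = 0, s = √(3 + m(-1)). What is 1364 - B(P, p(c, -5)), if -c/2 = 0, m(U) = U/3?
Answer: 23189/17 ≈ 1364.1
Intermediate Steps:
m(U) = U/3 (m(U) = U*(⅓) = U/3)
c = 0 (c = -2*0 = 0)
s = 2*√6/3 (s = √(3 + (⅓)*(-1)) = √(3 - ⅓) = √(8/3) = 2*√6/3 ≈ 1.6330)
P = -3 + 2*√6/3 ≈ -1.3670
B(N, A) = -1/17 (B(N, A) = 1/((-11 - 4) - 2) = 1/(-15 - 2) = 1/(-17) = -1/17)
1364 - B(P, p(c, -5)) = 1364 - 1*(-1/17) = 1364 + 1/17 = 23189/17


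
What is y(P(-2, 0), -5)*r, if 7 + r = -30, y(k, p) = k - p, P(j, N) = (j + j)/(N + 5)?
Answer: -777/5 ≈ -155.40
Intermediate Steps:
P(j, N) = 2*j/(5 + N) (P(j, N) = (2*j)/(5 + N) = 2*j/(5 + N))
r = -37 (r = -7 - 30 = -37)
y(P(-2, 0), -5)*r = (2*(-2)/(5 + 0) - 1*(-5))*(-37) = (2*(-2)/5 + 5)*(-37) = (2*(-2)*(⅕) + 5)*(-37) = (-⅘ + 5)*(-37) = (21/5)*(-37) = -777/5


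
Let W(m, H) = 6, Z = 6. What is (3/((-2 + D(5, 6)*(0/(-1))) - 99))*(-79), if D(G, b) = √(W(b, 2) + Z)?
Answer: 237/101 ≈ 2.3465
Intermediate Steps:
D(G, b) = 2*√3 (D(G, b) = √(6 + 6) = √12 = 2*√3)
(3/((-2 + D(5, 6)*(0/(-1))) - 99))*(-79) = (3/((-2 + (2*√3)*(0/(-1))) - 99))*(-79) = (3/((-2 + (2*√3)*(0*(-1))) - 99))*(-79) = (3/((-2 + (2*√3)*0) - 99))*(-79) = (3/((-2 + 0) - 99))*(-79) = (3/(-2 - 99))*(-79) = (3/(-101))*(-79) = -1/101*3*(-79) = -3/101*(-79) = 237/101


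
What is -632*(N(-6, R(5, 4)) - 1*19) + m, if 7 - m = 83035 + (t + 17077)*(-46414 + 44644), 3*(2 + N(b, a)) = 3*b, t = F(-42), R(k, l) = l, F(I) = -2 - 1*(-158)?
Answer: 30436446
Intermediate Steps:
F(I) = 156 (F(I) = -2 + 158 = 156)
t = 156
N(b, a) = -2 + b (N(b, a) = -2 + (3*b)/3 = -2 + b)
m = 30419382 (m = 7 - (83035 + (156 + 17077)*(-46414 + 44644)) = 7 - (83035 + 17233*(-1770)) = 7 - (83035 - 30502410) = 7 - 1*(-30419375) = 7 + 30419375 = 30419382)
-632*(N(-6, R(5, 4)) - 1*19) + m = -632*((-2 - 6) - 1*19) + 30419382 = -632*(-8 - 19) + 30419382 = -632*(-27) + 30419382 = 17064 + 30419382 = 30436446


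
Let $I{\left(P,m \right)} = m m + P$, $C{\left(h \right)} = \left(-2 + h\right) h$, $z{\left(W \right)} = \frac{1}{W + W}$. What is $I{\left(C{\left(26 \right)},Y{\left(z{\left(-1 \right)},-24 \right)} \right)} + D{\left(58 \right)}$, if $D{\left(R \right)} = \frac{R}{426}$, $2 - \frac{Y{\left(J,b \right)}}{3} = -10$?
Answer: $\frac{408989}{213} \approx 1920.1$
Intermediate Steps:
$z{\left(W \right)} = \frac{1}{2 W}$
$Y{\left(J,b \right)} = 36$ ($Y{\left(J,b \right)} = 6 - -30 = 6 + 30 = 36$)
$C{\left(h \right)} = h \left(-2 + h\right)$
$I{\left(P,m \right)} = P + m^{2}$ ($I{\left(P,m \right)} = m^{2} + P = P + m^{2}$)
$D{\left(R \right)} = \frac{R}{426}$ ($D{\left(R \right)} = R \frac{1}{426} = \frac{R}{426}$)
$I{\left(C{\left(26 \right)},Y{\left(z{\left(-1 \right)},-24 \right)} \right)} + D{\left(58 \right)} = \left(26 \left(-2 + 26\right) + 36^{2}\right) + \frac{1}{426} \cdot 58 = \left(26 \cdot 24 + 1296\right) + \frac{29}{213} = \left(624 + 1296\right) + \frac{29}{213} = 1920 + \frac{29}{213} = \frac{408989}{213}$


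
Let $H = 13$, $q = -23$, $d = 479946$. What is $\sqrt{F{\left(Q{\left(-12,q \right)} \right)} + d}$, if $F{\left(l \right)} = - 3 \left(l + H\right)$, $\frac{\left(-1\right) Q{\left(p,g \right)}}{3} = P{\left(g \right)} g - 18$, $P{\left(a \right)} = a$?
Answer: $3 \sqrt{53834} \approx 696.06$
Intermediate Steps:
$Q{\left(p,g \right)} = 54 - 3 g^{2}$ ($Q{\left(p,g \right)} = - 3 \left(g g - 18\right) = - 3 \left(g^{2} - 18\right) = - 3 \left(-18 + g^{2}\right) = 54 - 3 g^{2}$)
$F{\left(l \right)} = -39 - 3 l$ ($F{\left(l \right)} = - 3 \left(l + 13\right) = - 3 \left(13 + l\right) = -39 - 3 l$)
$\sqrt{F{\left(Q{\left(-12,q \right)} \right)} + d} = \sqrt{\left(-39 - 3 \left(54 - 3 \left(-23\right)^{2}\right)\right) + 479946} = \sqrt{\left(-39 - 3 \left(54 - 1587\right)\right) + 479946} = \sqrt{\left(-39 - -4599\right) + 479946} = \sqrt{\left(-39 + 4599\right) + 479946} = \sqrt{4560 + 479946} = \sqrt{484506} = 3 \sqrt{53834}$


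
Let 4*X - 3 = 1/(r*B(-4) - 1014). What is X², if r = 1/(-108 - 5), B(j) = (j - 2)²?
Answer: 118157875081/210196574784 ≈ 0.56213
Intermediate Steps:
B(j) = (-2 + j)²
r = -1/113 (r = 1/(-113) = -1/113 ≈ -0.0088496)
X = 343741/458472 (X = ¾ + 1/(4*(-(-2 - 4)²/113 - 1014)) = ¾ + 1/(4*(-1/113*(-6)² - 1014)) = ¾ + 1/(4*(-1/113*36 - 1014)) = ¾ + 1/(4*(-36/113 - 1014)) = ¾ + 1/(4*(-114618/113)) = ¾ + (¼)*(-113/114618) = ¾ - 113/458472 = 343741/458472 ≈ 0.74975)
X² = (343741/458472)² = 118157875081/210196574784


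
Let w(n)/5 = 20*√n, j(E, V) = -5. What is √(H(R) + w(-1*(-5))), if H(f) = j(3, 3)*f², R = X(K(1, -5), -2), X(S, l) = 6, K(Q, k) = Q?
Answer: 2*√(-45 + 25*√5) ≈ 6.6035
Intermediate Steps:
R = 6
H(f) = -5*f²
w(n) = 100*√n (w(n) = 5*(20*√n) = 100*√n)
√(H(R) + w(-1*(-5))) = √(-5*6² + 100*√(-1*(-5))) = √(-5*36 + 100*√5) = √(-180 + 100*√5)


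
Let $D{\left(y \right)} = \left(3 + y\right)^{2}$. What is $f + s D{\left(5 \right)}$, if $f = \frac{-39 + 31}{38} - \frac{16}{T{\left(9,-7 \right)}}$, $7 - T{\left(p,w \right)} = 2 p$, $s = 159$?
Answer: $\frac{2127044}{209} \approx 10177.0$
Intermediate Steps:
$T{\left(p,w \right)} = 7 - 2 p$
$f = \frac{260}{209}$ ($f = \frac{-39 + 31}{38} - \frac{16}{7 - 18} = \left(-8\right) \frac{1}{38} - \frac{16}{7 - 18} = - \frac{4}{19} - \frac{16}{-11} = - \frac{4}{19} - - \frac{16}{11} = - \frac{4}{19} + \frac{16}{11} = \frac{260}{209} \approx 1.244$)
$f + s D{\left(5 \right)} = \frac{260}{209} + 159 \left(3 + 5\right)^{2} = \frac{260}{209} + 159 \cdot 8^{2} = \frac{260}{209} + 159 \cdot 64 = \frac{260}{209} + 10176 = \frac{2127044}{209}$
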